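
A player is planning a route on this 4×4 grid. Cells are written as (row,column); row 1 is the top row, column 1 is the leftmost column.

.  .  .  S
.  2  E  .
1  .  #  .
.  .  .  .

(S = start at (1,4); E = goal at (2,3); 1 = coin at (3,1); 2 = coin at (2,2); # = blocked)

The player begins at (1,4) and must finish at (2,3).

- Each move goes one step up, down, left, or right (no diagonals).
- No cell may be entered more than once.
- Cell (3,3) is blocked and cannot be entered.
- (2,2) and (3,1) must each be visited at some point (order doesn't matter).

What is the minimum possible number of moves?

Any route passes through (2,2) and (3,1) in some order between (1,4) and (2,3). Summing Manhattan distances along each leg and taking the cheapest ordering ((1,4) → (3,1) → (2,2) → (2,3)) gives a lower bound of 5 + 2 + 1 = 8 moves.
A route of 8 moves achieves this: (1,4) → (1,3) → (1,2) → (1,1) → (2,1) → (3,1) → (3,2) → (2,2) → (2,3).
Since 8 matches the lower bound, it is optimal.

8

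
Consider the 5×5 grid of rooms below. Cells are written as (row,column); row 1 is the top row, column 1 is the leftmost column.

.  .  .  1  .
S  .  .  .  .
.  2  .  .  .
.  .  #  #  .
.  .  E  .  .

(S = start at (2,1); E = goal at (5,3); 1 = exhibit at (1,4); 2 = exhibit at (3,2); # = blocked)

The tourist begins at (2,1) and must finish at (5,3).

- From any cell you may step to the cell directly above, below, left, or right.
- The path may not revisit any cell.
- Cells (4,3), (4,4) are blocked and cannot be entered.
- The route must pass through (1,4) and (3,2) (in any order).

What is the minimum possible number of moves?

Any route passes through (1,4) and (3,2) in some order between (2,1) and (5,3). Summing Manhattan distances along each leg and taking the cheapest ordering ((2,1) → (1,4) → (3,2) → (5,3)) gives a lower bound of 4 + 4 + 3 = 11 moves.
A route of 11 moves achieves this: (2,1) → (1,1) → (1,2) → (1,3) → (1,4) → (2,4) → (3,4) → (3,3) → (3,2) → (4,2) → (5,2) → (5,3).
Since 11 matches the lower bound, it is optimal.

11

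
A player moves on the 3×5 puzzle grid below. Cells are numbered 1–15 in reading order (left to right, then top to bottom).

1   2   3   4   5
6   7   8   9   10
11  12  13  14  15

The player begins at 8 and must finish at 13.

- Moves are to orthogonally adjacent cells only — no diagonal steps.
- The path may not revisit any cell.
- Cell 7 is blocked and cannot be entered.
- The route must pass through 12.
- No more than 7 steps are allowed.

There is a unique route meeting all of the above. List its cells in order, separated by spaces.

8 3 2 1 6 11 12 13

The 7-move cap with required stops at 12 leaves no slack for detours.
Route from 8: up 1 to 3, left 2 to 1, down 2 to 11, right 2 to 13 — 7 moves in all.
Check: all required cells visited; 7 ≤ 7 moves.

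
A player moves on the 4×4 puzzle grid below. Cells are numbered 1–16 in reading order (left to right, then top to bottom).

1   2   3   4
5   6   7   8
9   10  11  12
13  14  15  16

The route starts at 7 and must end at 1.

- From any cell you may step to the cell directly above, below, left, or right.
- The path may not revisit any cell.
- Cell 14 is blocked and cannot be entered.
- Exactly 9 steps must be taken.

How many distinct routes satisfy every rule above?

Need simple routes of exactly 9 moves from 7 to 1 (Manhattan distance 3, so 3 moves are spent on a detour and 3 undoing it).
Branch systematically from the start, pruning whenever the remaining move budget drops below the Manhattan distance to 1 or differs from it in parity. Grouping the completions by first move — via 3: 3; via 11: 2; via 6: 1; via 8: 5 — and summing: 3 + 2 + 1 + 5 = 11.
That gives 11 routes.

11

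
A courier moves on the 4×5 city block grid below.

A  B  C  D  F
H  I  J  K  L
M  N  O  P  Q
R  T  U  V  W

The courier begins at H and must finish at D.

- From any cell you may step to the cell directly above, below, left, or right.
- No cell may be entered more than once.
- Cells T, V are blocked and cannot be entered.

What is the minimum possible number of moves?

The Manhattan distance from H to D is |2−1| + |1−4| = 4, so at least 4 moves are needed.
A route of 4 moves achieves this: H → A → B → C → D.
Since 4 matches the lower bound, it is optimal.

4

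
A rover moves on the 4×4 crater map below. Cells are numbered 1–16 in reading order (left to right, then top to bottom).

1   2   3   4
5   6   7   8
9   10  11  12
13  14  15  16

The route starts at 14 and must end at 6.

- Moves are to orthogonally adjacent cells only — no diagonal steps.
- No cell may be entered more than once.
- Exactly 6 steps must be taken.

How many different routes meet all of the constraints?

11

Need simple routes of exactly 6 moves from 14 to 6 (Manhattan distance 2, so 2 moves are spent on a detour and 2 undoing it).
Branch systematically from the start, pruning whenever the remaining move budget drops below the Manhattan distance to 6 or differs from it in parity. Grouping the completions by first move — via 10: 3; via 13: 2; via 15: 6 — and summing: 3 + 2 + 6 = 11.
That gives 11 routes.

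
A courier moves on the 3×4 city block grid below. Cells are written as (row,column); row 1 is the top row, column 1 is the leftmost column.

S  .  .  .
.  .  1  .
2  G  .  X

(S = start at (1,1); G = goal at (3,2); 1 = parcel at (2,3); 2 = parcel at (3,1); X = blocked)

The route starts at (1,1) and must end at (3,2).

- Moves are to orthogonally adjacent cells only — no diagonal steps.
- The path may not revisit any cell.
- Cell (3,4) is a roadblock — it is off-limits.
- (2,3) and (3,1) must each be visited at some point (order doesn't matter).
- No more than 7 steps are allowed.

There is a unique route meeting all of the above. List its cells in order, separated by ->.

(1,1) -> (1,2) -> (1,3) -> (2,3) -> (2,2) -> (2,1) -> (3,1) -> (3,2)

The budget equals the shortest possible length, so every move has to be on a shortest route through the required cells.
Route from (1,1): 2× right (reaching (1,3)), down to (2,3), 2× left (reaching (2,1)), down to (3,1), right to (3,2) — 7 moves in all.
Check: all required cells visited; 7 ≤ 7 moves.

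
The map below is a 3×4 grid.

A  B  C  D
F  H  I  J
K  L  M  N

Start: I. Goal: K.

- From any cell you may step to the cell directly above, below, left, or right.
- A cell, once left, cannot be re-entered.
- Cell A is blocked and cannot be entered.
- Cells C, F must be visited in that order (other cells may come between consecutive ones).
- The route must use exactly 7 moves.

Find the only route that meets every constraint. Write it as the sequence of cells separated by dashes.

The waypoints must appear in the order C, F, with no cell reused.
Route from I: right 1 to J, up 1 to D, left 2 to B, down 1 to H, left 1 to F, down 1 to K — 7 moves in all.
Check: order respected (C at step 3, F at step 6); 7 moves as required.

I - J - D - C - B - H - F - K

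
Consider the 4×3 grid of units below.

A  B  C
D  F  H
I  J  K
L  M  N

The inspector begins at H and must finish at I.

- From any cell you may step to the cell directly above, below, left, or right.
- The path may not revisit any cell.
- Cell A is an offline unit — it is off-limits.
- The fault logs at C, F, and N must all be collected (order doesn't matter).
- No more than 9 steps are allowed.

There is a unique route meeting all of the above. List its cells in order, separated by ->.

H -> C -> B -> F -> J -> K -> N -> M -> L -> I

The 9-move cap with required stops at C, F, N leaves no slack for detours.
Route from H: up 1 to C, left 1 to B, down 2 to J, right 1 to K, down 1 to N, left 2 to L, up 1 to I — 9 moves in all.
Check: all required cells visited; 9 ≤ 9 moves.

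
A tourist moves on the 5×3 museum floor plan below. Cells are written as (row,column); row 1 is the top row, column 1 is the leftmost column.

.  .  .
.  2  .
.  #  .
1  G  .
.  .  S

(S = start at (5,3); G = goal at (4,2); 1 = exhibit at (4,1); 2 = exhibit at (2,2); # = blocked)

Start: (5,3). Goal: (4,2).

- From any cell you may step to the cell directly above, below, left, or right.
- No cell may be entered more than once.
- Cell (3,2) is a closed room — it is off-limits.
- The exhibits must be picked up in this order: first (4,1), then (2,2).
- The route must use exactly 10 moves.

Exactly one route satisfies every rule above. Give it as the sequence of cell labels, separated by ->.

The waypoints must appear in the order (4,1), (2,2), with no cell reused.
Route from (5,3): left 2 to (5,1), up 3 to (2,1), right 2 to (2,3), down 2 to (4,3), left 1 to (4,2) — 10 moves in all.
Check: order respected (1 at step 3, 2 at step 6); 10 moves as required.

(5,3) -> (5,2) -> (5,1) -> (4,1) -> (3,1) -> (2,1) -> (2,2) -> (2,3) -> (3,3) -> (4,3) -> (4,2)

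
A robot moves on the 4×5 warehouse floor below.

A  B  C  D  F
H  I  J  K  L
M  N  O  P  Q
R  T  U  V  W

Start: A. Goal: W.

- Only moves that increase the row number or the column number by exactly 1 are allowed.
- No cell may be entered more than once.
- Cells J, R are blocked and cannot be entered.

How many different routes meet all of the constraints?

A right/down-only route from A to W makes exactly 3 down-moves and 4 right-moves in some order.
With no other constraints that would be C(7,3) = 35 routes.
Subtract routes through each blocked cell (inclusion–exclusion for overlaps): − through J: 18 − through R: 1 → 16.
That gives 16 routes.

16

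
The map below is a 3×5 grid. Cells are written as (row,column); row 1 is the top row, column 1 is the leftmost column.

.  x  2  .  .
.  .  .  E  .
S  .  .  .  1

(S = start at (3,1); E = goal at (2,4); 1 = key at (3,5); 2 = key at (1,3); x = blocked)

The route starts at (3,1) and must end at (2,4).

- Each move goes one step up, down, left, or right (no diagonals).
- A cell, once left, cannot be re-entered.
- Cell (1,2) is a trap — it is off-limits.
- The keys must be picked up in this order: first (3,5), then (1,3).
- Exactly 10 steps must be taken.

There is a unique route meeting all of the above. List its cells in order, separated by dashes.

(3,1) - (3,2) - (3,3) - (3,4) - (3,5) - (2,5) - (1,5) - (1,4) - (1,3) - (2,3) - (2,4)

The waypoints must appear in the order (3,5), (1,3), with no cell reused.
Route from (3,1): 4× right (reaching (3,5)), 2× up (reaching (1,5)), 2× left (reaching (1,3)), down to (2,3), right to (2,4) — 10 moves in all.
Check: order respected (1 at step 4, 2 at step 8); 10 moves as required.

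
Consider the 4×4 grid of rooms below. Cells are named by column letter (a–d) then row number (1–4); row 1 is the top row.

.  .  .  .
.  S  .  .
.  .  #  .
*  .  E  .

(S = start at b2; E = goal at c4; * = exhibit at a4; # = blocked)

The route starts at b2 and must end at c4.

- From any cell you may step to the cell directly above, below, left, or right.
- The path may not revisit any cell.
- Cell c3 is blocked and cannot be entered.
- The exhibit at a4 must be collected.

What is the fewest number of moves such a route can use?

Any route passes through a4 somewhere between b2 and c4. Summing Manhattan distances along the two legs (b2 → a4 → c4) gives a lower bound of 3 + 2 = 5 moves.
A route of 5 moves achieves this: b2 → b3 → a3 → a4 → b4 → c4.
Since 5 matches the lower bound, it is optimal.

5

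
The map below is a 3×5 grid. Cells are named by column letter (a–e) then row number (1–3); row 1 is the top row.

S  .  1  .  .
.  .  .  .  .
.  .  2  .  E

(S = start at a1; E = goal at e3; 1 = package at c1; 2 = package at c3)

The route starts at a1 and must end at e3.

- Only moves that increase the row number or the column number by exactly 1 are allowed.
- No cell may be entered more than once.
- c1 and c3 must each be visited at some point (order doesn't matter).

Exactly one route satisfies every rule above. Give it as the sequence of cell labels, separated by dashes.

Moves only go right or down, so the column and row indices never decrease.
Route from a1: right 2 to c1, down 2 to c3, right 2 to e3 — 6 moves in all.
Check: all required cells visited.

a1 - b1 - c1 - c2 - c3 - d3 - e3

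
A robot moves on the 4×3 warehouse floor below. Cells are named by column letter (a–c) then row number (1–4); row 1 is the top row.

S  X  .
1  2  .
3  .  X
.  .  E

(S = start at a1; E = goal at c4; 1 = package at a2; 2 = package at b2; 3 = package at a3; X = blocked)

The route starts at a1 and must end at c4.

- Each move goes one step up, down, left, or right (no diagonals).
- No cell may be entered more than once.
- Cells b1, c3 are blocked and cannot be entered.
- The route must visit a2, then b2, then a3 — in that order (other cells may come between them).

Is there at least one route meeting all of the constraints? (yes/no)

yes

One route that works: a1 → a2 → b2 → b3 → a3 → a4 → b4 → c4.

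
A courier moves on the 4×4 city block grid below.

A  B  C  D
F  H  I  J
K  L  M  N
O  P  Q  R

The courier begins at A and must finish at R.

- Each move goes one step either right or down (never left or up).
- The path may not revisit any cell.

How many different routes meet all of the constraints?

20

A right/down-only route from A to R makes exactly 3 down-moves and 3 right-moves in some order.
With no other constraints that would be C(6,3) = 20 routes.
That gives 20 routes.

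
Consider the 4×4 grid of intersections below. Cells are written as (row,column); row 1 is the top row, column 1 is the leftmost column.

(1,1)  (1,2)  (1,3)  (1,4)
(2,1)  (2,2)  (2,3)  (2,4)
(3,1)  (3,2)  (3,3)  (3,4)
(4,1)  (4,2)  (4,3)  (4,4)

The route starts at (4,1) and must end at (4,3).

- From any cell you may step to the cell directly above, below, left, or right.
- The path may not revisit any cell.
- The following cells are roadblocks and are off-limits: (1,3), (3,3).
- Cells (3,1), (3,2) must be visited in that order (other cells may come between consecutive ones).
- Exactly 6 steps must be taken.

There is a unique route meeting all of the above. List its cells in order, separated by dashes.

The waypoints must appear in the order (3,1), (3,2), with no cell reused.
Route from (4,1): 2× up (reaching (2,1)), right to (2,2), 2× down (reaching (4,2)), right to (4,3) — 6 moves in all.
Check: order respected ((3,1) at step 1, (3,2) at step 4); 6 moves as required.

(4,1) - (3,1) - (2,1) - (2,2) - (3,2) - (4,2) - (4,3)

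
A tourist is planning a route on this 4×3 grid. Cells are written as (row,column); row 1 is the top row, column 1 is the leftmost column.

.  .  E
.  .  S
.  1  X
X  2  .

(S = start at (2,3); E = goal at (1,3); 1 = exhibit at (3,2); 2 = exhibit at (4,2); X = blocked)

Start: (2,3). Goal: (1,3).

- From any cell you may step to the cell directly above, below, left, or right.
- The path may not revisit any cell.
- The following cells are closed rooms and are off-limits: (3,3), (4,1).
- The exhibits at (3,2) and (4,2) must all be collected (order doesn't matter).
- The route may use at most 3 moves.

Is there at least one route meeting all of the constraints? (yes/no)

Even ignoring the no-revisit rule, getting from (2,3) to (1,3), taking the cheapest ordering (2,3) → (3,2) → (4,2) → (1,3) needs at least 2 + 1 + 4 = 7 moves (Manhattan distance per leg), which exceeds the 3-move limit.

no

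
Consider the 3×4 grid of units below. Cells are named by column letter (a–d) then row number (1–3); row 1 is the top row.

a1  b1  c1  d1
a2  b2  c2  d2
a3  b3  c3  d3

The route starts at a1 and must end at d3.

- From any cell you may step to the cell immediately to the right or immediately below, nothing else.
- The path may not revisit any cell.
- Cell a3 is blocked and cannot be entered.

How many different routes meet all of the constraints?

9

A right/down-only route from a1 to d3 makes exactly 2 down-moves and 3 right-moves in some order.
With no other constraints that would be C(5,2) = 10 routes.
Subtract routes through each blocked cell (inclusion–exclusion for overlaps): − through a3: 1 → 9.
That gives 9 routes.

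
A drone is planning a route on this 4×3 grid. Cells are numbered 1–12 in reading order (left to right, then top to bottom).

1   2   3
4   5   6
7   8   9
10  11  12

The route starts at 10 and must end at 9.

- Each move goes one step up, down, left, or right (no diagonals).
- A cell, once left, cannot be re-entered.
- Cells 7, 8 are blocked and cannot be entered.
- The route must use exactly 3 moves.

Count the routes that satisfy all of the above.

Need simple routes of exactly 3 moves from 10 to 9 (Manhattan distance 3, so 0 moves are spent on a detour and 0 undoing it).
Enumerating: 10 11 12 9.
That gives 1 route.

1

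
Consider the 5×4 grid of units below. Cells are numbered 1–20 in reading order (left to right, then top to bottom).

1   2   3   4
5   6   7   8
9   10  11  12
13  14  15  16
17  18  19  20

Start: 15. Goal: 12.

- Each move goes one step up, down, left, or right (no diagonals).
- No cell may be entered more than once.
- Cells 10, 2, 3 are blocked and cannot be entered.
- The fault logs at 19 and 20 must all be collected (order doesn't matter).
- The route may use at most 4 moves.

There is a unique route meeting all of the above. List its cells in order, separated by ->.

Any route must reach 19 and 20 and still end at 12 within 4 moves, so the order of the required stops is forced.
Route from 15: down 1 to 19, right 1 to 20, up 2 to 12 — 4 moves in all.
Check: all required cells visited; 4 ≤ 4 moves.

15 -> 19 -> 20 -> 16 -> 12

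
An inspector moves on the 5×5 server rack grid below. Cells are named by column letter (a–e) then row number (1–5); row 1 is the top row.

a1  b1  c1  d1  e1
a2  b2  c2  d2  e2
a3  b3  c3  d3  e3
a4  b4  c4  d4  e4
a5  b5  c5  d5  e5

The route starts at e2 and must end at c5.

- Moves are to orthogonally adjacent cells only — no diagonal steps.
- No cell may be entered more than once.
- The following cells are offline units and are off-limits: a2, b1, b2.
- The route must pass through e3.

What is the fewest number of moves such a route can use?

5

Any route passes through e3 somewhere between e2 and c5. Summing Manhattan distances along the two legs (e2 → e3 → c5) gives a lower bound of 1 + 4 = 5 moves.
A route of 5 moves achieves this: e2 → e3 → e4 → e5 → d5 → c5.
Since 5 matches the lower bound, it is optimal.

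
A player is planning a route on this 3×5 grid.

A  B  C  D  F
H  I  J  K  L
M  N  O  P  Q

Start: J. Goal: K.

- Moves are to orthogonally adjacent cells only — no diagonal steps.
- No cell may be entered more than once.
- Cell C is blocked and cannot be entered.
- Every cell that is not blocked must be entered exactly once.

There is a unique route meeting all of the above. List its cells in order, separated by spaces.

J I B A H M N O P Q L F D K

Need to visit all 14 open cells exactly once, starting at J and ending at K.
Cell D has only two open neighbours (K and F), so the path must pass straight through it: one of those is the cell it's entered from and the other is where it exits.
Route from J: left 1 to I, up 1 to B, left 1 to A, down 2 to M, right 4 to Q, up 2 to F, left 1 to D, down 1 to K — 13 moves in all.
Check: all 14 open cells covered.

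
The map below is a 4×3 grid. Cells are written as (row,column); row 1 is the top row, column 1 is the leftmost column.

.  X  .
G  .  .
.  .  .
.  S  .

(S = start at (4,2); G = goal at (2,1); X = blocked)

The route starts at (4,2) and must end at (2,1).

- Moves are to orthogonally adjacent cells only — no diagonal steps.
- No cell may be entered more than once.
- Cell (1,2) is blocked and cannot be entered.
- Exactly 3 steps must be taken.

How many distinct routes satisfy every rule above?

Need simple routes of exactly 3 moves from (4,2) to (2,1) (Manhattan distance 3, so 0 moves are spent on a detour and 0 undoing it).
Enumerating: (4,2) (3,2) (2,2) (2,1) | (4,2) (3,2) (3,1) (2,1) | (4,2) (4,1) (3,1) (2,1).
That gives 3 routes.

3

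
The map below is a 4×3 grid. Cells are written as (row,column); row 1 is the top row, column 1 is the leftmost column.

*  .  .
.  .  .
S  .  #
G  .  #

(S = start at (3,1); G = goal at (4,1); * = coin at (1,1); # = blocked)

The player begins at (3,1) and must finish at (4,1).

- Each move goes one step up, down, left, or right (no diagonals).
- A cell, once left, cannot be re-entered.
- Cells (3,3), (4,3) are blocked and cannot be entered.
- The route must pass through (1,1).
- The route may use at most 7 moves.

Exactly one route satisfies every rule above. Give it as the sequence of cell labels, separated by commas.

The 7-move cap with required stops at (1,1) leaves no slack for detours.
Route from (3,1): 2× up (reaching (1,1)), right to (1,2), 3× down (reaching (4,2)), left to (4,1) — 7 moves in all.
Check: all required cells visited; 7 ≤ 7 moves.

(3,1), (2,1), (1,1), (1,2), (2,2), (3,2), (4,2), (4,1)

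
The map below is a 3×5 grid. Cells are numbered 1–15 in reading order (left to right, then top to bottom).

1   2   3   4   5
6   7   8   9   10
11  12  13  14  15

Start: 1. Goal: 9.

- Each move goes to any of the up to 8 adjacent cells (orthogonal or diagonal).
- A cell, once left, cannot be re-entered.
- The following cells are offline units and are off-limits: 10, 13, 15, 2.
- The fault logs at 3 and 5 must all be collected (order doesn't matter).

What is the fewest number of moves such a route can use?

Any route passes through 3 and 5 in some order between 1 and 9. Summing Chebyshev distances along each leg and taking the cheapest ordering (1 → 3 → 5 → 9) gives a lower bound of 2 + 2 + 1 = 5 moves.
A route of 5 moves achieves this: 1 → 7 → 3 → 4 → 5 → 9.
Since 5 matches the lower bound, it is optimal.

5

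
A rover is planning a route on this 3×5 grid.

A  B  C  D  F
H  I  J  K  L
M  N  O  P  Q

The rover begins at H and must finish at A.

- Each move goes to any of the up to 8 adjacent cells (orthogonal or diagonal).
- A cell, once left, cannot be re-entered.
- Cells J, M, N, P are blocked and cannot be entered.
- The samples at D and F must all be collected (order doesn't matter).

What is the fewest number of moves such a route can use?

Any route passes through D and F in some order between H and A. Summing Chebyshev distances along each leg and taking the cheapest ordering (H → D → F → A) gives a lower bound of 3 + 1 + 4 = 8 moves.
A route of 8 moves achieves this: H → B → C → D → F → K → O → I → A.
Since 8 matches the lower bound, it is optimal.

8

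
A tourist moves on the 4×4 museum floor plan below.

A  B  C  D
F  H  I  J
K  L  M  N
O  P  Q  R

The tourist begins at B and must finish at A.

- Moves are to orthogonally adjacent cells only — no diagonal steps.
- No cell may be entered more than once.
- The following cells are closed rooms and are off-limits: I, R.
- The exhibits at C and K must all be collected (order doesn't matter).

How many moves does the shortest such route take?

Any route passes through C and K in some order between B and A. Summing Manhattan distances along each leg and taking the cheapest ordering (B → C → K → A) gives a lower bound of 1 + 4 + 2 = 7 moves.
The shortest route satisfying every rule uses 9 moves: B → C → D → J → N → M → L → K → F → A.
The no-revisit rule (legs can't share cells) pushes the minimum above the 7-move bound; an exhaustive check rules out every length from 7 to 8, leaving 9 as the minimum.

9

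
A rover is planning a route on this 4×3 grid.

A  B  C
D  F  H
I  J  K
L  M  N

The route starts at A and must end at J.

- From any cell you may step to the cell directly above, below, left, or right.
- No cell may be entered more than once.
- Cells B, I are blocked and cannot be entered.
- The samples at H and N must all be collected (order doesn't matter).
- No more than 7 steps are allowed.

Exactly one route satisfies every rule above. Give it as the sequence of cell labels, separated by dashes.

A - D - F - H - K - N - M - J

Any route must reach H and N and still end at J within 7 moves, so the order of the required stops is forced.
Route from A: down 1 to D, right 2 to H, down 2 to N, left 1 to M, up 1 to J — 7 moves in all.
Check: all required cells visited; 7 ≤ 7 moves.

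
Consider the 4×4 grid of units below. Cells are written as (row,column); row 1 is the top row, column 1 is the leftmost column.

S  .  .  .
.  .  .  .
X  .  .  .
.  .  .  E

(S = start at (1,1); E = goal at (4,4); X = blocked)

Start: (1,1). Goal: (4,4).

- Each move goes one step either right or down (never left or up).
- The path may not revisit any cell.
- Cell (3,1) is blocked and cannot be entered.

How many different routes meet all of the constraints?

16

A right/down-only route from (1,1) to (4,4) makes exactly 3 down-moves and 3 right-moves in some order.
With no other constraints that would be C(6,3) = 20 routes.
Subtract routes through each blocked cell (inclusion–exclusion for overlaps): − through (3,1): 4 → 16.
That gives 16 routes.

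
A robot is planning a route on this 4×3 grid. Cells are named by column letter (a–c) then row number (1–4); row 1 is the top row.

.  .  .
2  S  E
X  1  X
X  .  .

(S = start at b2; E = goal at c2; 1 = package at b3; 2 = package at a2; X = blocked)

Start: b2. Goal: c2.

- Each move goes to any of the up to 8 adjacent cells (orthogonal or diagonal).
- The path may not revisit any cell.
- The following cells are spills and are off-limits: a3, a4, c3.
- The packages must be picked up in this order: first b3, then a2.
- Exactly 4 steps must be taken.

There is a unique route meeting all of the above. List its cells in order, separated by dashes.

The waypoints must appear in the order b3, a2, with no cell reused.
Route from b2: down to b3, up-left to a2, up-right to b1, down-right to c2 — 4 moves in all.
Check: order respected (1 at step 1, 2 at step 2); 4 moves as required.

b2 - b3 - a2 - b1 - c2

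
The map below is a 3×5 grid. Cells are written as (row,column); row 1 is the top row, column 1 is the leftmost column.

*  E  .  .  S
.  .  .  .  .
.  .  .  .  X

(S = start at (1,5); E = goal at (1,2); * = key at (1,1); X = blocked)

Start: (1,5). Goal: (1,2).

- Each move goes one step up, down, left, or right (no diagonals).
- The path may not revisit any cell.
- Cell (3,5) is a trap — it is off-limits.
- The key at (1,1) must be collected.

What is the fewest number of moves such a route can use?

7

Any route passes through (1,1) somewhere between (1,5) and (1,2). Summing Manhattan distances along the two legs ((1,5) → (1,1) → (1,2)) gives a lower bound of 4 + 1 = 5 moves.
The shortest route satisfying every rule uses 7 moves: (1,5) → (2,5) → (2,4) → (2,3) → (2,2) → (2,1) → (1,1) → (1,2).
The no-revisit rule (legs can't share cells) pushes the minimum above the 5-move bound; an exhaustive check rules out every length from 5 to 6, leaving 7 as the minimum.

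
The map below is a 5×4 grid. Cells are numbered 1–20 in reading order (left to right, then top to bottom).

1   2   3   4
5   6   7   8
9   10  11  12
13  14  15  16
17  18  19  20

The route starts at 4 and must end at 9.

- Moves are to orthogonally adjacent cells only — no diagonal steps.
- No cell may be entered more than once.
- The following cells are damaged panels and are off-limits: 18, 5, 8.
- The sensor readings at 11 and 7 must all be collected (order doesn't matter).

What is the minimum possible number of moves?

Any route passes through 11 and 7 in some order between 4 and 9. Summing Manhattan distances along each leg and taking the cheapest ordering (4 → 7 → 11 → 9) gives a lower bound of 2 + 1 + 2 = 5 moves.
A route of 5 moves achieves this: 4 → 3 → 7 → 11 → 10 → 9.
Since 5 matches the lower bound, it is optimal.

5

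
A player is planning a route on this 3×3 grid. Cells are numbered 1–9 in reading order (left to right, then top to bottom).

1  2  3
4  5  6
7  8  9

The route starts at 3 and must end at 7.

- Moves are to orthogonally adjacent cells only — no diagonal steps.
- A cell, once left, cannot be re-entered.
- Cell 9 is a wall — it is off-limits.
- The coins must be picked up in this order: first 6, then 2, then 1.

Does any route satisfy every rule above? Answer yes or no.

yes

One route that works: 3 → 6 → 5 → 2 → 1 → 4 → 7.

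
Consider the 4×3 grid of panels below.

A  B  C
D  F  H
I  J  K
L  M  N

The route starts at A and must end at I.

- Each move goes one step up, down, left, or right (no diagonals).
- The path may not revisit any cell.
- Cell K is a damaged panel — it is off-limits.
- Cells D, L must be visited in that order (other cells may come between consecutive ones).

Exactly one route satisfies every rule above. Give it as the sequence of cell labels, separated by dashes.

A - D - F - J - M - L - I

The waypoints must appear in the order D, L, with no cell reused.
Route from A: down to D, right to F, 2× down (reaching M), left to L, up to I — 6 moves in all.
Check: order respected (D at step 1, L at step 5).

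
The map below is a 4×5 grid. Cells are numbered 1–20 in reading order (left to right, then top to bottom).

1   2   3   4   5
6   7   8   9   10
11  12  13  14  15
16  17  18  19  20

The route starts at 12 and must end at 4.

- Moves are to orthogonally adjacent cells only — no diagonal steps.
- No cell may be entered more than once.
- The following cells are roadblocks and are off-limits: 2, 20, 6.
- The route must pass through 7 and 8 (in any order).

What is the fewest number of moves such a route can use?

Any route passes through 7 and 8 in some order between 12 and 4. Summing Manhattan distances along each leg and taking the cheapest ordering (12 → 7 → 8 → 4) gives a lower bound of 1 + 1 + 2 = 4 moves.
A route of 4 moves achieves this: 12 → 7 → 8 → 3 → 4.
Since 4 matches the lower bound, it is optimal.

4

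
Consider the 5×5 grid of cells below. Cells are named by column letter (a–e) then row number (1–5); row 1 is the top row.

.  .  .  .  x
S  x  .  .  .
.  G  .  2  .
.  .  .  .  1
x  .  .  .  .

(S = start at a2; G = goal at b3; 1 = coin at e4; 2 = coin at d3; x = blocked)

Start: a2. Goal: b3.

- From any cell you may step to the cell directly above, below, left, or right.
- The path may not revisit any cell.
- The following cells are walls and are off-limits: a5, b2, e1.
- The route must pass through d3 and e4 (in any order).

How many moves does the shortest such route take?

Any route passes through d3 and e4 in some order between a2 and b3. Summing Manhattan distances along each leg and taking the cheapest ordering (a2 → e4 → d3 → b3) gives a lower bound of 6 + 2 + 2 = 10 moves.
A route of 10 moves achieves this: a2 → a3 → a4 → b4 → c4 → d4 → e4 → e3 → d3 → c3 → b3.
Since 10 matches the lower bound, it is optimal.

10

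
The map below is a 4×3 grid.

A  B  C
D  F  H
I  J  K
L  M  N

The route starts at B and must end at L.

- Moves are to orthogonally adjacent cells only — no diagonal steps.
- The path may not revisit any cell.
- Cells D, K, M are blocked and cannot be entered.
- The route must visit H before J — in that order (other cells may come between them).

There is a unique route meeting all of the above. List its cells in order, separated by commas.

B, C, H, F, J, I, L

The waypoints must appear in the order H, J, with no cell reused.
Route from B: right 1 to C, down 1 to H, left 1 to F, down 1 to J, left 1 to I, down 1 to L — 6 moves in all.
Check: order respected (H at step 2, J at step 4).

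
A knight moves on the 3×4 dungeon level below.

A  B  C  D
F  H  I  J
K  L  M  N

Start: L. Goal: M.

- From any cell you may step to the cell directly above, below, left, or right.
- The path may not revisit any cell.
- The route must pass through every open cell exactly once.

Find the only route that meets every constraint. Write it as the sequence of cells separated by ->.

L -> K -> F -> A -> B -> H -> I -> C -> D -> J -> N -> M

Need to visit all 12 open cells exactly once, starting at L and ending at M.
Cell K has only two open neighbours (F and L), so the path must pass straight through it: one of those is the cell it's entered from and the other is where it exits.
Route from L: left to K, 2× up (reaching A), right to B, down to H, right to I, up to C, right to D, 2× down (reaching N), left to M — 11 moves in all.
Check: all 12 open cells covered.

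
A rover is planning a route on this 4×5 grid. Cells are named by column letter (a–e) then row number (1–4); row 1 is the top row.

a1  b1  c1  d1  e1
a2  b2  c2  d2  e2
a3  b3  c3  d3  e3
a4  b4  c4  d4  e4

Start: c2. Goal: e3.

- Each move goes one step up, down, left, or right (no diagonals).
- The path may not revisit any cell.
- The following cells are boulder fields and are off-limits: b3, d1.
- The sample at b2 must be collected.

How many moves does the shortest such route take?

Any route passes through b2 somewhere between c2 and e3. Summing Manhattan distances along the two legs (c2 → b2 → e3) gives a lower bound of 1 + 4 = 5 moves.
The shortest route satisfying every rule uses 9 moves: c2 → b2 → a2 → a3 → a4 → b4 → c4 → c3 → d3 → e3.
The no-revisit rule (legs can't share cells) pushes the minimum above the 5-move bound; an exhaustive check rules out every length from 5 to 8 (on a 4-connected grid the length of any start-to-goal walk has the same parity as the Manhattan bound, so only lengths 5, 7, 9, … need checking), leaving 9 as the minimum.

9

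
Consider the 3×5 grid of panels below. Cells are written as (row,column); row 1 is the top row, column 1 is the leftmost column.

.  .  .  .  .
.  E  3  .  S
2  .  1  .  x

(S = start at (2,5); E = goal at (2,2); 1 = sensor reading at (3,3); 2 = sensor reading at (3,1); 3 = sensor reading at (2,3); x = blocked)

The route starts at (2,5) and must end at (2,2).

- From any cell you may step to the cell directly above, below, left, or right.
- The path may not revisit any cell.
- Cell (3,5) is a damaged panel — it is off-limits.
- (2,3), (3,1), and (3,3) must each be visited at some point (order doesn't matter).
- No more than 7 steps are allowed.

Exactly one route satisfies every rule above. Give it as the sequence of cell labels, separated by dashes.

(2,5) - (2,4) - (2,3) - (3,3) - (3,2) - (3,1) - (2,1) - (2,2)

Any route must reach (2,3), (3,1), and (3,3) and still end at (2,2) within 7 moves, so the order of the required stops is forced.
Route from (2,5): left 2 to (2,3), down 1 to (3,3), left 2 to (3,1), up 1 to (2,1), right 1 to (2,2) — 7 moves in all.
Check: all required cells visited; 7 ≤ 7 moves.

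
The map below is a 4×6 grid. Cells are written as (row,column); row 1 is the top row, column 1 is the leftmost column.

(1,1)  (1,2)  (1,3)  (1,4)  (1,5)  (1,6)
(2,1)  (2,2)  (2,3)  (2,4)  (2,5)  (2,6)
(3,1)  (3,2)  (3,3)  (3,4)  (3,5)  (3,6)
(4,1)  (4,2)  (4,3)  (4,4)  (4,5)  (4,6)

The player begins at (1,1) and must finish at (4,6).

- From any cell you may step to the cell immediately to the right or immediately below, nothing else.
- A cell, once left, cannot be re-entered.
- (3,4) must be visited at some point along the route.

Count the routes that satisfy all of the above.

30

A right/down-only route from (1,1) to (4,6) makes exactly 3 down-moves and 5 right-moves in some order.
With no other constraints that would be C(8,3) = 56 routes.
Split at (3,4) and multiply the segment counts: (1,1)→(3,4): 10; (3,4)→(4,6): 3; product = 30.
That gives 30 routes.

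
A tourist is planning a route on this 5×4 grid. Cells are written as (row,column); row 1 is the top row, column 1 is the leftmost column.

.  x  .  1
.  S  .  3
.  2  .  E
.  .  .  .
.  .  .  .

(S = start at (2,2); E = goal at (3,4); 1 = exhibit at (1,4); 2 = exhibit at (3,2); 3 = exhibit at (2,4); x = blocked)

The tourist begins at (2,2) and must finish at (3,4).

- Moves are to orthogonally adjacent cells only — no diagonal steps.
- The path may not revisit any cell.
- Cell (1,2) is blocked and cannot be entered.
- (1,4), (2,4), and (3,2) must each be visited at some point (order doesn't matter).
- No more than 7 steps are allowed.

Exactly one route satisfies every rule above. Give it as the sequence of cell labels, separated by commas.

The budget equals the shortest possible length, so every move has to be on a shortest route through the required cells.
Route from (2,2): down 1 to (3,2), right 1 to (3,3), up 2 to (1,3), right 1 to (1,4), down 2 to (3,4) — 7 moves in all.
Check: all required cells visited; 7 ≤ 7 moves.

(2,2), (3,2), (3,3), (2,3), (1,3), (1,4), (2,4), (3,4)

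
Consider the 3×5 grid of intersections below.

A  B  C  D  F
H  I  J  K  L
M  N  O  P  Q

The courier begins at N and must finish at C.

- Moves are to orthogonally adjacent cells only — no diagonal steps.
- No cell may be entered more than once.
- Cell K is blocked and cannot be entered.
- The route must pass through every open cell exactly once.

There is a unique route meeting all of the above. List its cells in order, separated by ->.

Need to visit all 14 open cells exactly once, starting at N and ending at C.
Cell A has only two open neighbours (H and B), so the path must pass straight through it: one of those is the cell it's entered from and the other is where it exits.
Route from N: left to M, 2× up (reaching A), right to B, down to I, right to J, down to O, 2× right (reaching Q), 2× up (reaching F), 2× left (reaching C) — 13 moves in all.
Check: all 14 open cells covered.

N -> M -> H -> A -> B -> I -> J -> O -> P -> Q -> L -> F -> D -> C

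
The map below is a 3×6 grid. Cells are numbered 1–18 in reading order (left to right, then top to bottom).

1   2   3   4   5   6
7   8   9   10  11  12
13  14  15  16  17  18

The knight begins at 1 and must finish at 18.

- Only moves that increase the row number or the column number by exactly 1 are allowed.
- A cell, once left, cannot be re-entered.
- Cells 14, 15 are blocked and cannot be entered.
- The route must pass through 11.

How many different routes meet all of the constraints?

10

A right/down-only route from 1 to 18 makes exactly 2 down-moves and 5 right-moves in some order.
With no other constraints that would be C(7,2) = 21 routes.
Split at 11 and multiply the segment counts (each segment already excludes blocked cells): 1→11: 5; 11→18: 2; product = 10.
That gives 10 routes.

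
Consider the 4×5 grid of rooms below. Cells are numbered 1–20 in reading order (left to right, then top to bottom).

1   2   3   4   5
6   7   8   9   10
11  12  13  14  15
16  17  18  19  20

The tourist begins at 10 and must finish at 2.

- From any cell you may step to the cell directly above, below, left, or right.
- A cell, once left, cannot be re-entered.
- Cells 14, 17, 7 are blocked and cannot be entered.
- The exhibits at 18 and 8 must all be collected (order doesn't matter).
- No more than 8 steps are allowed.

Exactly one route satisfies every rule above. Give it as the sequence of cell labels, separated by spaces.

The 8-move cap with required stops at 18, 8 leaves no slack for detours.
Route from 10: 2× down (reaching 20), 2× left (reaching 18), 3× up (reaching 3), left to 2 — 8 moves in all.
Check: all required cells visited; 8 ≤ 8 moves.

10 15 20 19 18 13 8 3 2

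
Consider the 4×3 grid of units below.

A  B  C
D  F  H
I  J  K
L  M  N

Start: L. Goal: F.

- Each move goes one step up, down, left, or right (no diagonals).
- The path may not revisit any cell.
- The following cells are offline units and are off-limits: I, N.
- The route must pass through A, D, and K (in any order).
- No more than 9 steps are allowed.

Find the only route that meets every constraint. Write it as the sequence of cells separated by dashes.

The 9-move cap with required stops at A, D, K leaves no slack for detours.
Route from L: right to M, up to J, right to K, 2× up (reaching C), 2× left (reaching A), down to D, right to F — 9 moves in all.
Check: all required cells visited; 9 ≤ 9 moves.

L - M - J - K - H - C - B - A - D - F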